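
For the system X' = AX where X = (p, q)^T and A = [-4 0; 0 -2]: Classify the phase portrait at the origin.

A = [[-4,0],[0,-2]]; det(A-λI) = λ^2 + 6λ + 8.
λ = -2, -4: both negative.

stable node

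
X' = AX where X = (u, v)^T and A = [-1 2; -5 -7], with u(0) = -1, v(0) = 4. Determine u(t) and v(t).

u(t) = 5e^(-4t)sin(t) - e^(-4t)cos(t), v(t) = -7e^(-4t)sin(t) + 4e^(-4t)cos(t)

Coefficient matrix A = [[-1, 2], [-5, -7]].
Characteristic polynomial det(A - λI) = λ^2 + 8λ + 17 = 0.
Eigenvalues λ = -4 ± i (complex conjugate pair).
For λ=-4+i: an eigenvector is (-1,1) - i(-1,2) = (-1 + i, 1 - 2i).
A real fundamental pair from Re and Im of e^((-4+i)t)v: X_1 = e^(-4t)(cos(t)·(-1,1) + sin(t)·(-1,2)), X_2 = e^(-4t)(sin(t)·(-1,1) - cos(t)·(-1,2)).
General solution: K_1X_1 + K_2X_2.
Applying u(0)=-1, v(0)=4 gives K_1=-2, K_2=-3.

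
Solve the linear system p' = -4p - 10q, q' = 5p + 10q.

p(t) = 3C_1e^(3t)sin(t) + C_1e^(3t)cos(t) + C_2e^(3t)sin(t) - 3C_2e^(3t)cos(t), q(t) = -2C_1e^(3t)sin(t) - C_1e^(3t)cos(t) - C_2e^(3t)sin(t) + 2C_2e^(3t)cos(t)

Coefficient matrix A = [[-4, -10], [5, 10]].
Characteristic polynomial det(A - λI) = λ^2 - 6λ + 10 = 0.
Eigenvalues λ = 3 ± i (complex conjugate pair).
For λ=3+i: an eigenvector is (1,-1) - i(3,-2) = (1 - 3i, -1 + 2i).
A real fundamental pair from Re and Im of e^((3+i)t)v: X_1 = e^(3t)(cos(t)·(1,-1) + sin(t)·(3,-2)), X_2 = e^(3t)(sin(t)·(1,-1) - cos(t)·(3,-2)).
General solution: C_1X_1 + C_2X_2.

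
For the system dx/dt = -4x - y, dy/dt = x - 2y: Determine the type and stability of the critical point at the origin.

stable improper node

A = [[-4,-1],[1,-2]]; det(A-λI) = λ^2 + 6λ + 9.
repeated λ = -3 with a single eigenvector.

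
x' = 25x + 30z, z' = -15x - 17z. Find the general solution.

Coefficient matrix A = [[25, 30], [-15, -17]].
Characteristic polynomial det(A - λI) = λ^2 - 8λ + 25 = 0.
Eigenvalues λ = 4 ± 3i (complex conjugate pair).
For λ=4+3i: an eigenvector is (-3,2) - i(-1,1) = (-3 + i, 2 - i).
A real fundamental pair from Re and Im of e^((4+3i)t)v: X_1 = e^(4t)(cos(3t)·(-3,2) + sin(3t)·(-1,1)), X_2 = e^(4t)(sin(3t)·(-3,2) - cos(3t)·(-1,1)).
General solution: K_1X_1 + K_2X_2.

x(t) = -K_1e^(4t)sin(3t) - 3K_1e^(4t)cos(3t) - 3K_2e^(4t)sin(3t) + K_2e^(4t)cos(3t), z(t) = K_1e^(4t)sin(3t) + 2K_1e^(4t)cos(3t) + 2K_2e^(4t)sin(3t) - K_2e^(4t)cos(3t)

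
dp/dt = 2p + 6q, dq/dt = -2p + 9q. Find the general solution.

Coefficient matrix A = [[2, 6], [-2, 9]].
Characteristic polynomial det(A - λI) = λ^2 - 11λ + 30 = 0.
Eigenvalues λ = 6, 5.
For λ=6: (A-λI) row 1 is [-4, 6], so an eigenvector is (-3, -2).
For λ=5: (A-λI) row 1 is [-3, 6], so an eigenvector is (2, 1).
General solution: C_1e^(6t)(-3,-2) + C_2e^(5t)(2,1).

p(t) = -3C_1e^(6t) + 2C_2e^(5t), q(t) = -2C_1e^(6t) + C_2e^(5t)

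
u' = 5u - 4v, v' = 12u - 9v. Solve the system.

Coefficient matrix A = [[5, -4], [12, -9]].
Characteristic polynomial det(A - λI) = λ^2 + 4λ + 3 = 0.
Eigenvalues λ = -1, -3.
For λ=-1: (A-λI) row 1 is [6, -4], so an eigenvector is (2, 3).
For λ=-3: (A-λI) row 1 is [8, -4], so an eigenvector is (1, 2).
General solution: K_1e^(-t)(2,3) + K_2e^(-3t)(1,2).

u(t) = 2K_1e^(-t) + K_2e^(-3t), v(t) = 3K_1e^(-t) + 2K_2e^(-3t)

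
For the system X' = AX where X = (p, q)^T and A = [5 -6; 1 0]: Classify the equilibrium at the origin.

unstable node

A = [[5,-6],[1,0]]; det(A-λI) = λ^2 - 5λ + 6.
λ = 3, 2: both positive.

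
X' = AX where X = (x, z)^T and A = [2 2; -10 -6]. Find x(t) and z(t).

Coefficient matrix A = [[2, 2], [-10, -6]].
Characteristic polynomial det(A - λI) = λ^2 + 4λ + 8 = 0.
Eigenvalues λ = -2 ± 2i (complex conjugate pair).
For λ=-2+2i: an eigenvector is (0,1) - i(1,-2) = (0 - i, 1 + 2i).
A real fundamental pair from Re and Im of e^((-2+2i)t)v: X_1 = e^(-2t)(cos(2t)·(0,1) + sin(2t)·(1,-2)), X_2 = e^(-2t)(sin(2t)·(0,1) - cos(2t)·(1,-2)).
General solution: c_1X_1 + c_2X_2.

x(t) = c_1e^(-2t)sin(2t) - c_2e^(-2t)cos(2t), z(t) = -2c_1e^(-2t)sin(2t) + c_1e^(-2t)cos(2t) + c_2e^(-2t)sin(2t) + 2c_2e^(-2t)cos(2t)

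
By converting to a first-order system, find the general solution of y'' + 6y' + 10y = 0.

Let x_1 = y, x_2 = y'. Then x_1' = x_2 and x_2' = -10x_1 - 6x_2.
A = [[0,1],[-10,-6]]; det(A-λI) = λ^2 + 6λ + 10.
Eigenvalues λ = -3 ± i.

y(t) = C_1e^(-3t)cos(t) + C_2e^(-3t)sin(t)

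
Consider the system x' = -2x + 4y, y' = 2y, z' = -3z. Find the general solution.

Coefficient matrix A = [[-2, 4, 0], [0, 2, 0], [0, 0, -3]].
det(A - λI) = 0 gives eigenvalues λ = -2, -3, 2.
For λ=-2: eigenvector (1,0,0).
For λ=-3: eigenvector (0,0,1).
For λ=2: eigenvector (1,1,0).
General solution: c_1e^(-2t)(1,0,0) + c_2e^(-3t)(0,0,1) + c_3e^(2t)(1,1,0).

x(t) = c_1e^(-2t) + c_3e^(2t), y(t) = c_3e^(2t), z(t) = c_2e^(-3t)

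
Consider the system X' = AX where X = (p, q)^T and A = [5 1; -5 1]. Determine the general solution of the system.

Coefficient matrix A = [[5, 1], [-5, 1]].
Characteristic polynomial det(A - λI) = λ^2 - 6λ + 10 = 0.
Eigenvalues λ = 3 ± i (complex conjugate pair).
For λ=3+i: an eigenvector is (0,1) - i(1,-2) = (0 - i, 1 + 2i).
A real fundamental pair from Re and Im of e^((3+i)t)v: X_1 = e^(3t)(cos(t)·(0,1) + sin(t)·(1,-2)), X_2 = e^(3t)(sin(t)·(0,1) - cos(t)·(1,-2)).
General solution: K_1X_1 + K_2X_2.

p(t) = K_1e^(3t)sin(t) - K_2e^(3t)cos(t), q(t) = -2K_1e^(3t)sin(t) + K_1e^(3t)cos(t) + K_2e^(3t)sin(t) + 2K_2e^(3t)cos(t)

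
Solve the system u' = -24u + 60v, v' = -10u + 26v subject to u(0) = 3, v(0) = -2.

u(t) = -18e^(6t) + 21e^(-4t), v(t) = -9e^(6t) + 7e^(-4t)

Coefficient matrix A = [[-24, 60], [-10, 26]].
Characteristic polynomial det(A - λI) = λ^2 - 2λ - 24 = 0.
Eigenvalues λ = 6, -4.
For λ=6: (A-λI) row 1 is [-30, 60], so an eigenvector is (2, 1).
For λ=-4: (A-λI) row 1 is [-20, 60], so an eigenvector is (3, 1).
General solution: C_1e^(6t)(2,1) + C_2e^(-4t)(3,1).
Applying u(0)=3, v(0)=-2 gives C_1=-9, C_2=7.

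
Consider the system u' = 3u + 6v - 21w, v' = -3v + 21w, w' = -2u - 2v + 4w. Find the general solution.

Coefficient matrix A = [[3, 6, -21], [0, -3, 21], [-2, -2, 4]].
det(A - λI) = 0 gives eigenvalues λ = 3, -3, 4.
For λ=3: eigenvector (-6,7,2).
For λ=-3: eigenvector (1,-1,0).
For λ=4: eigenvector (-3,3,1).
General solution: C_1e^(3t)(-6,7,2) + C_2e^(-3t)(1,-1,0) + C_3e^(4t)(-3,3,1).

u(t) = -6C_1e^(3t) + C_2e^(-3t) - 3C_3e^(4t), v(t) = 7C_1e^(3t) - C_2e^(-3t) + 3C_3e^(4t), w(t) = 2C_1e^(3t) + C_3e^(4t)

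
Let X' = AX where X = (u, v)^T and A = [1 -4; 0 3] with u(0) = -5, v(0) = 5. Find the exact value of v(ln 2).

40

A = [[1,-4],[0,3]]; eigenvalues λ = 1, 3.
Eigenvectors: (-1,0) for λ=1, (2,-1) for λ=3.
From the initial condition, c_1 = -5, c_2 = -5.
v(ln 2) = (-5)(2^1)(0) + (-5)(2^3)(-1) = 40.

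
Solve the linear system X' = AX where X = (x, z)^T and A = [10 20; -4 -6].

Coefficient matrix A = [[10, 20], [-4, -6]].
Characteristic polynomial det(A - λI) = λ^2 - 4λ + 20 = 0.
Eigenvalues λ = 2 ± 4i (complex conjugate pair).
For λ=2+4i: an eigenvector is (-2,1) - i(1,0) = (-2 - i, 1).
A real fundamental pair from Re and Im of e^((2+4i)t)v: X_1 = e^(2t)(cos(4t)·(-2,1) + sin(4t)·(1,0)), X_2 = e^(2t)(sin(4t)·(-2,1) - cos(4t)·(1,0)).
General solution: c_1X_1 + c_2X_2.

x(t) = c_1e^(2t)sin(4t) - 2c_1e^(2t)cos(4t) - 2c_2e^(2t)sin(4t) - c_2e^(2t)cos(4t), z(t) = c_1e^(2t)cos(4t) + c_2e^(2t)sin(4t)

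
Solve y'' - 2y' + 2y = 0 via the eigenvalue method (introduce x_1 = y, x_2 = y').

y(t) = c_1e^(t)cos(t) + c_2e^(t)sin(t)

Let x_1 = y, x_2 = y'. Then x_1' = x_2 and x_2' = -2x_1 + 2x_2.
A = [[0,1],[-2,2]]; det(A-λI) = λ^2 - 2λ + 2.
Eigenvalues λ = 1 ± i.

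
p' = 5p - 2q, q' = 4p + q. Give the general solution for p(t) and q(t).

p(t) = -K_1e^(3t)sin(2t) + K_2e^(3t)cos(2t), q(t) = -K_1e^(3t)sin(2t) + K_1e^(3t)cos(2t) + K_2e^(3t)sin(2t) + K_2e^(3t)cos(2t)

Coefficient matrix A = [[5, -2], [4, 1]].
Characteristic polynomial det(A - λI) = λ^2 - 6λ + 13 = 0.
Eigenvalues λ = 3 ± 2i (complex conjugate pair).
For λ=3+2i: an eigenvector is (0,1) - i(-1,-1) = (0 + i, 1 + i).
A real fundamental pair from Re and Im of e^((3+2i)t)v: X_1 = e^(3t)(cos(2t)·(0,1) + sin(2t)·(-1,-1)), X_2 = e^(3t)(sin(2t)·(0,1) - cos(2t)·(-1,-1)).
General solution: K_1X_1 + K_2X_2.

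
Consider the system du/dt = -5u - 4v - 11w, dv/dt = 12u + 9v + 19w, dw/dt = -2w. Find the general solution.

Coefficient matrix A = [[-5, -4, -11], [12, 9, 19], [0, 0, -2]].
det(A - λI) = 0 gives eigenvalues λ = 1, 3, -2.
For λ=1: eigenvector (2,-3,0).
For λ=3: eigenvector (1,-2,0).
For λ=-2: eigenvector (3,-5,1).
General solution: K_1e^(t)(2,-3,0) + K_2e^(3t)(1,-2,0) + K_3e^(-2t)(3,-5,1).

u(t) = 2K_1e^(t) + K_2e^(3t) + 3K_3e^(-2t), v(t) = -3K_1e^(t) - 2K_2e^(3t) - 5K_3e^(-2t), w(t) = K_3e^(-2t)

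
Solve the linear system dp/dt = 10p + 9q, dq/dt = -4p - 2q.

p(t) = -3c_1e^(4t) - 3c_2te^(4t) + c_2e^(4t), q(t) = 2c_1e^(4t) + 2c_2te^(4t) - c_2e^(4t)

Coefficient matrix A = [[10, 9], [-4, -2]].
Characteristic polynomial det(A - λI) = λ^2 - 8λ + 16 = 0.
Single eigenvalue λ = 4 with algebraic multiplicity 2.
Eigenvector v = (-3,2); generalized eigenvector w with (A-λI)w=v is (1,-1).
General solution: e^(4t)[c_1·v + c_2·(t·v + w)].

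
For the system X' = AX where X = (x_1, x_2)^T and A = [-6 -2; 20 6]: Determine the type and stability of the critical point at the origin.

center

A = [[-6,-2],[20,6]]; det(A-λI) = λ^2 + 4.
λ = 0 ± 2i: zero real part.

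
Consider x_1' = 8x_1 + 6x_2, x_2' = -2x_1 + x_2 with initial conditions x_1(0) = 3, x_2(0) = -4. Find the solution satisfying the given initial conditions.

Coefficient matrix A = [[8, 6], [-2, 1]].
Characteristic polynomial det(A - λI) = λ^2 - 9λ + 20 = 0.
Eigenvalues λ = 4, 5.
For λ=4: (A-λI) row 1 is [4, 6], so an eigenvector is (-3, 2).
For λ=5: (A-λI) row 1 is [3, 6], so an eigenvector is (2, -1).
General solution: c_1e^(4t)(-3,2) + c_2e^(5t)(2,-1).
Applying x_1(0)=3, x_2(0)=-4 gives c_1=-5, c_2=-6.

x_1(t) = -12e^(5t) + 15e^(4t), x_2(t) = 6e^(5t) - 10e^(4t)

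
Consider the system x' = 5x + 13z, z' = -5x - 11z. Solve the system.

x(t) = 2C_1e^(-3t)sin(t) - 3C_1e^(-3t)cos(t) - 3C_2e^(-3t)sin(t) - 2C_2e^(-3t)cos(t), z(t) = -C_1e^(-3t)sin(t) + 2C_1e^(-3t)cos(t) + 2C_2e^(-3t)sin(t) + C_2e^(-3t)cos(t)

Coefficient matrix A = [[5, 13], [-5, -11]].
Characteristic polynomial det(A - λI) = λ^2 + 6λ + 10 = 0.
Eigenvalues λ = -3 ± i (complex conjugate pair).
For λ=-3+i: an eigenvector is (-3,2) - i(2,-1) = (-3 - 2i, 2 + i).
A real fundamental pair from Re and Im of e^((-3+i)t)v: X_1 = e^(-3t)(cos(t)·(-3,2) + sin(t)·(2,-1)), X_2 = e^(-3t)(sin(t)·(-3,2) - cos(t)·(2,-1)).
General solution: C_1X_1 + C_2X_2.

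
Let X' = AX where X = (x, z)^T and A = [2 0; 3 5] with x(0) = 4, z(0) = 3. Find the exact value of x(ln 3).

A = [[2,0],[3,5]]; eigenvalues λ = 2, 5.
Eigenvectors: (1,-1) for λ=2, (0,-1) for λ=5.
From the initial condition, c_1 = 4, c_2 = -7.
x(ln 3) = (4)(3^2)(1) + (-7)(3^5)(0) = 36.

36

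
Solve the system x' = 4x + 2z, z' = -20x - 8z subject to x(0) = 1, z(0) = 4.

x(t) = 7e^(-2t)sin(2t) + e^(-2t)cos(2t), z(t) = -22e^(-2t)sin(2t) + 4e^(-2t)cos(2t)

Coefficient matrix A = [[4, 2], [-20, -8]].
Characteristic polynomial det(A - λI) = λ^2 + 4λ + 8 = 0.
Eigenvalues λ = -2 ± 2i (complex conjugate pair).
For λ=-2+2i: an eigenvector is (1,-3) - i(0,-1) = (1, -3 + i).
A real fundamental pair from Re and Im of e^((-2+2i)t)v: X_1 = e^(-2t)(cos(2t)·(1,-3) + sin(2t)·(0,-1)), X_2 = e^(-2t)(sin(2t)·(1,-3) - cos(2t)·(0,-1)).
General solution: K_1X_1 + K_2X_2.
Applying x(0)=1, z(0)=4 gives K_1=1, K_2=7.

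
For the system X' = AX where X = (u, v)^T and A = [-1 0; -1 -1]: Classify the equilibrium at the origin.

stable improper node

A = [[-1,0],[-1,-1]]; det(A-λI) = λ^2 + 2λ + 1.
repeated λ = -1 with a single eigenvector.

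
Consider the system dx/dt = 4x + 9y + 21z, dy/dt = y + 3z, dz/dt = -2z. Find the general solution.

Coefficient matrix A = [[4, 9, 21], [0, 1, 3], [0, 0, -2]].
det(A - λI) = 0 gives eigenvalues λ = 1, 4, -2.
For λ=1: eigenvector (-3,1,0).
For λ=4: eigenvector (1,0,0).
For λ=-2: eigenvector (-2,-1,1).
General solution: C_1e^(t)(-3,1,0) + C_2e^(4t)(1,0,0) + C_3e^(-2t)(-2,-1,1).

x(t) = -3C_1e^(t) + C_2e^(4t) - 2C_3e^(-2t), y(t) = C_1e^(t) - C_3e^(-2t), z(t) = C_3e^(-2t)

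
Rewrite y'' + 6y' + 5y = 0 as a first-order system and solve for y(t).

Let x_1 = y, x_2 = y'. Then x_1' = x_2 and x_2' = -5x_1 - 6x_2.
A = [[0,1],[-5,-6]]; det(A-λI) = λ^2 + 6λ + 5.
Eigenvalues λ = -5, -1 with eigenvectors (1,-5), (1,-1).

y(t) = C_1e^(-5t) + C_2e^(-t)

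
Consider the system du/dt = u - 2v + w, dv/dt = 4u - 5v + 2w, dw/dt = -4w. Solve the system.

u(t) = K_1e^(-t) + K_2e^(-3t) - K_3e^(-4t), v(t) = K_1e^(-t) + 2K_2e^(-3t) - 2K_3e^(-4t), w(t) = K_3e^(-4t)

Coefficient matrix A = [[1, -2, 1], [4, -5, 2], [0, 0, -4]].
det(A - λI) = 0 gives eigenvalues λ = -1, -3, -4.
For λ=-1: eigenvector (1,1,0).
For λ=-3: eigenvector (1,2,0).
For λ=-4: eigenvector (-1,-2,1).
General solution: K_1e^(-t)(1,1,0) + K_2e^(-3t)(1,2,0) + K_3e^(-4t)(-1,-2,1).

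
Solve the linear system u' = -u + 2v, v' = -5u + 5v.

u(t) = -c_1e^(2t)sin(t) + c_1e^(2t)cos(t) + c_2e^(2t)sin(t) + c_2e^(2t)cos(t), v(t) = -2c_1e^(2t)sin(t) + c_1e^(2t)cos(t) + c_2e^(2t)sin(t) + 2c_2e^(2t)cos(t)

Coefficient matrix A = [[-1, 2], [-5, 5]].
Characteristic polynomial det(A - λI) = λ^2 - 4λ + 5 = 0.
Eigenvalues λ = 2 ± i (complex conjugate pair).
For λ=2+i: an eigenvector is (1,1) - i(-1,-2) = (1 + i, 1 + 2i).
A real fundamental pair from Re and Im of e^((2+i)t)v: X_1 = e^(2t)(cos(t)·(1,1) + sin(t)·(-1,-2)), X_2 = e^(2t)(sin(t)·(1,1) - cos(t)·(-1,-2)).
General solution: c_1X_1 + c_2X_2.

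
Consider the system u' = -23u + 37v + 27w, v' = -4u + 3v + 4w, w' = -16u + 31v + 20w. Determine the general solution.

u(t) = K_1e^(4t) - 2K_2e^(-t) - K_3e^(-3t), v(t) = K_2e^(-t) - 2K_3e^(-3t), w(t) = K_1e^(4t) - 3K_2e^(-t) + 2K_3e^(-3t)

Coefficient matrix A = [[-23, 37, 27], [-4, 3, 4], [-16, 31, 20]].
det(A - λI) = 0 gives eigenvalues λ = 4, -1, -3.
For λ=4: eigenvector (1,0,1).
For λ=-1: eigenvector (-2,1,-3).
For λ=-3: eigenvector (-1,-2,2).
General solution: K_1e^(4t)(1,0,1) + K_2e^(-t)(-2,1,-3) + K_3e^(-3t)(-1,-2,2).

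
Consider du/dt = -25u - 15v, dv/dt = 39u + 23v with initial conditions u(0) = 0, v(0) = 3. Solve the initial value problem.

u(t) = -15e^(-t)sin(3t), v(t) = 24e^(-t)sin(3t) + 3e^(-t)cos(3t)

Coefficient matrix A = [[-25, -15], [39, 23]].
Characteristic polynomial det(A - λI) = λ^2 + 2λ + 10 = 0.
Eigenvalues λ = -1 ± 3i (complex conjugate pair).
For λ=-1+3i: an eigenvector is (-2,3) - i(1,-2) = (-2 - i, 3 + 2i).
A real fundamental pair from Re and Im of e^((-1+3i)t)v: X_1 = e^(-t)(cos(3t)·(-2,3) + sin(3t)·(1,-2)), X_2 = e^(-t)(sin(3t)·(-2,3) - cos(3t)·(1,-2)).
General solution: c_1X_1 + c_2X_2.
Applying u(0)=0, v(0)=3 gives c_1=-3, c_2=6.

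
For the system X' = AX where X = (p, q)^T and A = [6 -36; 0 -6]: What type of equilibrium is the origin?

A = [[6,-36],[0,-6]]; det(A-λI) = λ^2 - 36.
λ = 6, -6: opposite signs.

saddle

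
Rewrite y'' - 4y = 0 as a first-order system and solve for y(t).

y(t) = K_1e^(-2t) + K_2e^(2t)

Let x_1 = y, x_2 = y'. Then x_1' = x_2 and x_2' = 4x_1.
A = [[0,1],[4,0]]; det(A-λI) = λ^2 - 4.
Eigenvalues λ = -2, 2 with eigenvectors (1,-2), (1,2).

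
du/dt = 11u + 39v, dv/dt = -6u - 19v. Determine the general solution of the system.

Coefficient matrix A = [[11, 39], [-6, -19]].
Characteristic polynomial det(A - λI) = λ^2 + 8λ + 25 = 0.
Eigenvalues λ = -4 ± 3i (complex conjugate pair).
For λ=-4+3i: an eigenvector is (2,-1) - i(-3,1) = (2 + 3i, -1 - i).
A real fundamental pair from Re and Im of e^((-4+3i)t)v: X_1 = e^(-4t)(cos(3t)·(2,-1) + sin(3t)·(-3,1)), X_2 = e^(-4t)(sin(3t)·(2,-1) - cos(3t)·(-3,1)).
General solution: C_1X_1 + C_2X_2.

u(t) = -3C_1e^(-4t)sin(3t) + 2C_1e^(-4t)cos(3t) + 2C_2e^(-4t)sin(3t) + 3C_2e^(-4t)cos(3t), v(t) = C_1e^(-4t)sin(3t) - C_1e^(-4t)cos(3t) - C_2e^(-4t)sin(3t) - C_2e^(-4t)cos(3t)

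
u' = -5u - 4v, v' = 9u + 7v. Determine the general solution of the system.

u(t) = -2c_1e^(t) - 2c_2te^(t) + c_2e^(t), v(t) = 3c_1e^(t) + 3c_2te^(t) - c_2e^(t)

Coefficient matrix A = [[-5, -4], [9, 7]].
Characteristic polynomial det(A - λI) = λ^2 - 2λ + 1 = 0.
Single eigenvalue λ = 1 with algebraic multiplicity 2.
Eigenvector v = (-2,3); generalized eigenvector w with (A-λI)w=v is (1,-1).
General solution: e^(t)[c_1·v + c_2·(t·v + w)].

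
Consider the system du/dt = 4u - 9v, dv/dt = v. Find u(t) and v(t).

Coefficient matrix A = [[4, -9], [0, 1]].
Characteristic polynomial det(A - λI) = λ^2 - 5λ + 4 = 0.
Eigenvalues λ = 1, 4.
For λ=1: (A-λI) row 1 is [3, -9], so an eigenvector is (3, 1).
For λ=4: (A-λI) row 1 is [0, -9], so an eigenvector is (-1, 0).
General solution: K_1e^(t)(3,1) + K_2e^(4t)(-1,0).

u(t) = 3K_1e^(t) - K_2e^(4t), v(t) = K_1e^(t)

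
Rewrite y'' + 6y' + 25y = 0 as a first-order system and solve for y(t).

y(t) = C_1e^(-3t)cos(4t) + C_2e^(-3t)sin(4t)

Let x_1 = y, x_2 = y'. Then x_1' = x_2 and x_2' = -25x_1 - 6x_2.
A = [[0,1],[-25,-6]]; det(A-λI) = λ^2 + 6λ + 25.
Eigenvalues λ = -3 ± 4i.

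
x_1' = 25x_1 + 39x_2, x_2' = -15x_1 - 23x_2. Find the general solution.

Coefficient matrix A = [[25, 39], [-15, -23]].
Characteristic polynomial det(A - λI) = λ^2 - 2λ + 10 = 0.
Eigenvalues λ = 1 ± 3i (complex conjugate pair).
For λ=1+3i: an eigenvector is (2,-1) - i(3,-2) = (2 - 3i, -1 + 2i).
A real fundamental pair from Re and Im of e^((1+3i)t)v: X_1 = e^(t)(cos(3t)·(2,-1) + sin(3t)·(3,-2)), X_2 = e^(t)(sin(3t)·(2,-1) - cos(3t)·(3,-2)).
General solution: C_1X_1 + C_2X_2.

x_1(t) = 3C_1e^(t)sin(3t) + 2C_1e^(t)cos(3t) + 2C_2e^(t)sin(3t) - 3C_2e^(t)cos(3t), x_2(t) = -2C_1e^(t)sin(3t) - C_1e^(t)cos(3t) - C_2e^(t)sin(3t) + 2C_2e^(t)cos(3t)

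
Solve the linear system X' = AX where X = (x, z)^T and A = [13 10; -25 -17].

Coefficient matrix A = [[13, 10], [-25, -17]].
Characteristic polynomial det(A - λI) = λ^2 + 4λ + 29 = 0.
Eigenvalues λ = -2 ± 5i (complex conjugate pair).
For λ=-2+5i: an eigenvector is (-1,1) - i(-1,2) = (-1 + i, 1 - 2i).
A real fundamental pair from Re and Im of e^((-2+5i)t)v: X_1 = e^(-2t)(cos(5t)·(-1,1) + sin(5t)·(-1,2)), X_2 = e^(-2t)(sin(5t)·(-1,1) - cos(5t)·(-1,2)).
General solution: K_1X_1 + K_2X_2.

x(t) = -K_1e^(-2t)sin(5t) - K_1e^(-2t)cos(5t) - K_2e^(-2t)sin(5t) + K_2e^(-2t)cos(5t), z(t) = 2K_1e^(-2t)sin(5t) + K_1e^(-2t)cos(5t) + K_2e^(-2t)sin(5t) - 2K_2e^(-2t)cos(5t)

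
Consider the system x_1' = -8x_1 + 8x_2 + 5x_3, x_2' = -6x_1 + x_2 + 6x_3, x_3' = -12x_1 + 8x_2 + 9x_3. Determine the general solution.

Coefficient matrix A = [[-8, 8, 5], [-6, 1, 6], [-12, 8, 9]].
det(A - λI) = 0 gives eigenvalues λ = -3, 1, 4.
For λ=-3: eigenvector (1,0,1).
For λ=1: eigenvector (2,1,2).
For λ=4: eigenvector (-3,-2,-4).
General solution: K_1e^(-3t)(1,0,1) + K_2e^(t)(2,1,2) + K_3e^(4t)(-3,-2,-4).

x_1(t) = K_1e^(-3t) + 2K_2e^(t) - 3K_3e^(4t), x_2(t) = K_2e^(t) - 2K_3e^(4t), x_3(t) = K_1e^(-3t) + 2K_2e^(t) - 4K_3e^(4t)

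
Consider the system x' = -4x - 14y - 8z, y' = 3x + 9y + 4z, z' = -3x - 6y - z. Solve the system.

x(t) = -2K_1e^(3t) - K_2e^(2t) + 2K_3e^(-t), y(t) = K_1e^(3t) + K_2e^(2t) - K_3e^(-t), z(t) = -K_2e^(2t) + K_3e^(-t)

Coefficient matrix A = [[-4, -14, -8], [3, 9, 4], [-3, -6, -1]].
det(A - λI) = 0 gives eigenvalues λ = 3, 2, -1.
For λ=3: eigenvector (-2,1,0).
For λ=2: eigenvector (-1,1,-1).
For λ=-1: eigenvector (2,-1,1).
General solution: K_1e^(3t)(-2,1,0) + K_2e^(2t)(-1,1,-1) + K_3e^(-t)(2,-1,1).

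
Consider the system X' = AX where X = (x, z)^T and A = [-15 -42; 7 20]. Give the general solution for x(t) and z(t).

x(t) = -3K_1e^(-t) - 2K_2e^(6t), z(t) = K_1e^(-t) + K_2e^(6t)

Coefficient matrix A = [[-15, -42], [7, 20]].
Characteristic polynomial det(A - λI) = λ^2 - 5λ - 6 = 0.
Eigenvalues λ = -1, 6.
For λ=-1: (A-λI) row 1 is [-14, -42], so an eigenvector is (-3, 1).
For λ=6: (A-λI) row 1 is [-21, -42], so an eigenvector is (-2, 1).
General solution: K_1e^(-t)(-3,1) + K_2e^(6t)(-2,1).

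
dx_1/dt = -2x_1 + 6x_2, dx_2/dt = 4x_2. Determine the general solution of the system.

x_1(t) = C_1e^(4t) - C_2e^(-2t), x_2(t) = C_1e^(4t)

Coefficient matrix A = [[-2, 6], [0, 4]].
Characteristic polynomial det(A - λI) = λ^2 - 2λ - 8 = 0.
Eigenvalues λ = 4, -2.
For λ=4: (A-λI) row 1 is [-6, 6], so an eigenvector is (1, 1).
For λ=-2: (A-λI) row 1 is [0, 6], so an eigenvector is (-1, 0).
General solution: C_1e^(4t)(1,1) + C_2e^(-2t)(-1,0).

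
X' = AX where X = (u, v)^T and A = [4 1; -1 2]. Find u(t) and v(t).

Coefficient matrix A = [[4, 1], [-1, 2]].
Characteristic polynomial det(A - λI) = λ^2 - 6λ + 9 = 0.
Single eigenvalue λ = 3 with algebraic multiplicity 2.
Eigenvector v = (-1,1); generalized eigenvector w with (A-λI)w=v is (-1,0).
General solution: e^(3t)[C_1·v + C_2·(t·v + w)].

u(t) = -C_1e^(3t) - C_2te^(3t) - C_2e^(3t), v(t) = C_1e^(3t) + C_2te^(3t)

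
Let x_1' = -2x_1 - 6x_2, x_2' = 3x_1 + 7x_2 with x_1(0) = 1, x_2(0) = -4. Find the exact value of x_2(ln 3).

A = [[-2,-6],[3,7]]; eigenvalues λ = 4, 1.
Eigenvectors: (1,-1) for λ=4, (-2,1) for λ=1.
From the initial condition, c_1 = 7, c_2 = 3.
x_2(ln 3) = (7)(3^4)(-1) + (3)(3^1)(1) = -558.

-558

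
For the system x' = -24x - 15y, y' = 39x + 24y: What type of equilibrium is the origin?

A = [[-24,-15],[39,24]]; det(A-λI) = λ^2 + 9.
λ = 0 ± 3i: zero real part.

center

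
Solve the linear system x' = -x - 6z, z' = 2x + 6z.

Coefficient matrix A = [[-1, -6], [2, 6]].
Characteristic polynomial det(A - λI) = λ^2 - 5λ + 6 = 0.
Eigenvalues λ = 3, 2.
For λ=3: (A-λI) row 1 is [-4, -6], so an eigenvector is (3, -2).
For λ=2: (A-λI) row 1 is [-3, -6], so an eigenvector is (-2, 1).
General solution: K_1e^(3t)(3,-2) + K_2e^(2t)(-2,1).

x(t) = 3K_1e^(3t) - 2K_2e^(2t), z(t) = -2K_1e^(3t) + K_2e^(2t)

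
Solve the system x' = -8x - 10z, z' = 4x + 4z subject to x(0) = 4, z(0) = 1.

Coefficient matrix A = [[-8, -10], [4, 4]].
Characteristic polynomial det(A - λI) = λ^2 + 4λ + 8 = 0.
Eigenvalues λ = -2 ± 2i (complex conjugate pair).
For λ=-2+2i: an eigenvector is (-1,1) - i(-2,1) = (-1 + 2i, 1 - i).
A real fundamental pair from Re and Im of e^((-2+2i)t)v: X_1 = e^(-2t)(cos(2t)·(-1,1) + sin(2t)·(-2,1)), X_2 = e^(-2t)(sin(2t)·(-1,1) - cos(2t)·(-2,1)).
General solution: C_1X_1 + C_2X_2.
Applying x(0)=4, z(0)=1 gives C_1=6, C_2=5.

x(t) = -17e^(-2t)sin(2t) + 4e^(-2t)cos(2t), z(t) = 11e^(-2t)sin(2t) + e^(-2t)cos(2t)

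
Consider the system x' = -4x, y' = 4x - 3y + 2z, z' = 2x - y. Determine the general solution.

Coefficient matrix A = [[-4, 0, 0], [4, -3, 2], [2, -1, 0]].
det(A - λI) = 0 gives eigenvalues λ = -4, -1, -2.
For λ=-4: eigenvector (1,-2,-1).
For λ=-1: eigenvector (0,1,1).
For λ=-2: eigenvector (0,-2,-1).
General solution: K_1e^(-4t)(1,-2,-1) + K_2e^(-t)(0,1,1) + K_3e^(-2t)(0,-2,-1).

x(t) = K_1e^(-4t), y(t) = -2K_1e^(-4t) + K_2e^(-t) - 2K_3e^(-2t), z(t) = -K_1e^(-4t) + K_2e^(-t) - K_3e^(-2t)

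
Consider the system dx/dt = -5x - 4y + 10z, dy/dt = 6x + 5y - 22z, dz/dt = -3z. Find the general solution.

Coefficient matrix A = [[-5, -4, 10], [6, 5, -22], [0, 0, -3]].
det(A - λI) = 0 gives eigenvalues λ = -1, 1, -3.
For λ=-1: eigenvector (1,-1,0).
For λ=1: eigenvector (-2,3,0).
For λ=-3: eigenvector (1,2,1).
General solution: C_1e^(-t)(1,-1,0) + C_2e^(t)(-2,3,0) + C_3e^(-3t)(1,2,1).

x(t) = C_1e^(-t) - 2C_2e^(t) + C_3e^(-3t), y(t) = -C_1e^(-t) + 3C_2e^(t) + 2C_3e^(-3t), z(t) = C_3e^(-3t)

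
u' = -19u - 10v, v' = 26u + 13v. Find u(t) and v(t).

Coefficient matrix A = [[-19, -10], [26, 13]].
Characteristic polynomial det(A - λI) = λ^2 + 6λ + 13 = 0.
Eigenvalues λ = -3 ± 2i (complex conjugate pair).
For λ=-3+2i: an eigenvector is (1,-2) - i(2,-3) = (1 - 2i, -2 + 3i).
A real fundamental pair from Re and Im of e^((-3+2i)t)v: X_1 = e^(-3t)(cos(2t)·(1,-2) + sin(2t)·(2,-3)), X_2 = e^(-3t)(sin(2t)·(1,-2) - cos(2t)·(2,-3)).
General solution: c_1X_1 + c_2X_2.

u(t) = 2c_1e^(-3t)sin(2t) + c_1e^(-3t)cos(2t) + c_2e^(-3t)sin(2t) - 2c_2e^(-3t)cos(2t), v(t) = -3c_1e^(-3t)sin(2t) - 2c_1e^(-3t)cos(2t) - 2c_2e^(-3t)sin(2t) + 3c_2e^(-3t)cos(2t)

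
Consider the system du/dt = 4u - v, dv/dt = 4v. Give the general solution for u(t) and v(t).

u(t) = -C_1e^(4t) - C_2te^(4t) + 3C_2e^(4t), v(t) = C_2e^(4t)

Coefficient matrix A = [[4, -1], [0, 4]].
Characteristic polynomial det(A - λI) = λ^2 - 8λ + 16 = 0.
Single eigenvalue λ = 4 with algebraic multiplicity 2.
Eigenvector v = (-1,0); generalized eigenvector w with (A-λI)w=v is (3,1).
General solution: e^(4t)[C_1·v + C_2·(t·v + w)].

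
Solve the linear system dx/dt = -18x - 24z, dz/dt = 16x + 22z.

x(t) = K_1e^(6t) + 3K_2e^(-2t), z(t) = -K_1e^(6t) - 2K_2e^(-2t)

Coefficient matrix A = [[-18, -24], [16, 22]].
Characteristic polynomial det(A - λI) = λ^2 - 4λ - 12 = 0.
Eigenvalues λ = 6, -2.
For λ=6: (A-λI) row 1 is [-24, -24], so an eigenvector is (1, -1).
For λ=-2: (A-λI) row 1 is [-16, -24], so an eigenvector is (3, -2).
General solution: K_1e^(6t)(1,-1) + K_2e^(-2t)(3,-2).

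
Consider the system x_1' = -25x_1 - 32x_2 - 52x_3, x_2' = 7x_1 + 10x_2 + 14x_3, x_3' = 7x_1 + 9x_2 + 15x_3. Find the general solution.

Coefficient matrix A = [[-25, -32, -52], [7, 10, 14], [7, 9, 15]].
det(A - λI) = 0 gives eigenvalues λ = 1, 3, -4.
For λ=1: eigenvector (-2,0,1).
For λ=3: eigenvector (-3,1,1).
For λ=-4: eigenvector (4,-1,-1).
General solution: c_1e^(t)(-2,0,1) + c_2e^(3t)(-3,1,1) + c_3e^(-4t)(4,-1,-1).

x_1(t) = -2c_1e^(t) - 3c_2e^(3t) + 4c_3e^(-4t), x_2(t) = c_2e^(3t) - c_3e^(-4t), x_3(t) = c_1e^(t) + c_2e^(3t) - c_3e^(-4t)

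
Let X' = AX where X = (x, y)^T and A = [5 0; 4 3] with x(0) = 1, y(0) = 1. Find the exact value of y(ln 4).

A = [[5,0],[4,3]]; eigenvalues λ = 5, 3.
Eigenvectors: (-1,-2) for λ=5, (0,1) for λ=3.
From the initial condition, c_1 = -1, c_2 = -1.
y(ln 4) = (-1)(4^5)(-2) + (-1)(4^3)(1) = 1984.

1984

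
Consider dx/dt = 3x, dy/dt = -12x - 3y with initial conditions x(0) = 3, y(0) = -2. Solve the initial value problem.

x(t) = 3e^(3t), y(t) = -6e^(3t) + 4e^(-3t)

Coefficient matrix A = [[3, 0], [-12, -3]].
Characteristic polynomial det(A - λI) = λ^2 - 9 = 0.
Eigenvalues λ = 3, -3.
For λ=3: (A-λI) row 2 is [-12, -6], so an eigenvector is (-1, 2).
For λ=-3: (A-λI) row 1 is [6, 0], so an eigenvector is (0, -1).
General solution: K_1e^(3t)(-1,2) + K_2e^(-3t)(0,-1).
Applying x(0)=3, y(0)=-2 gives K_1=-3, K_2=-4.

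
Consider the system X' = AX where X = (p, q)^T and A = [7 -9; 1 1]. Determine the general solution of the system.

p(t) = 3C_1e^(4t) + 3C_2te^(4t) + C_2e^(4t), q(t) = C_1e^(4t) + C_2te^(4t)

Coefficient matrix A = [[7, -9], [1, 1]].
Characteristic polynomial det(A - λI) = λ^2 - 8λ + 16 = 0.
Single eigenvalue λ = 4 with algebraic multiplicity 2.
Eigenvector v = (3,1); generalized eigenvector w with (A-λI)w=v is (1,0).
General solution: e^(4t)[C_1·v + C_2·(t·v + w)].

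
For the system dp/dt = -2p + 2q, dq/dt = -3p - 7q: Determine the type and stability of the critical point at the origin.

A = [[-2,2],[-3,-7]]; det(A-λI) = λ^2 + 9λ + 20.
λ = -5, -4: both negative.

stable node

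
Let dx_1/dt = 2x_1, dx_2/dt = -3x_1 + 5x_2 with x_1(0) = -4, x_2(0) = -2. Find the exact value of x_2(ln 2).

A = [[2,0],[-3,5]]; eigenvalues λ = 2, 5.
Eigenvectors: (1,1) for λ=2, (0,-1) for λ=5.
From the initial condition, c_1 = -4, c_2 = -2.
x_2(ln 2) = (-4)(2^2)(1) + (-2)(2^5)(-1) = 48.

48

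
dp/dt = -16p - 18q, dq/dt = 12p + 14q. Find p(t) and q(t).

p(t) = -K_1e^(2t) - 3K_2e^(-4t), q(t) = K_1e^(2t) + 2K_2e^(-4t)

Coefficient matrix A = [[-16, -18], [12, 14]].
Characteristic polynomial det(A - λI) = λ^2 + 2λ - 8 = 0.
Eigenvalues λ = 2, -4.
For λ=2: (A-λI) row 1 is [-18, -18], so an eigenvector is (-1, 1).
For λ=-4: (A-λI) row 1 is [-12, -18], so an eigenvector is (-3, 2).
General solution: K_1e^(2t)(-1,1) + K_2e^(-4t)(-3,2).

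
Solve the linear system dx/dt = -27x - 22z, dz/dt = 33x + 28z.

Coefficient matrix A = [[-27, -22], [33, 28]].
Characteristic polynomial det(A - λI) = λ^2 - λ - 30 = 0.
Eigenvalues λ = 6, -5.
For λ=6: (A-λI) row 1 is [-33, -22], so an eigenvector is (2, -3).
For λ=-5: (A-λI) row 1 is [-22, -22], so an eigenvector is (-1, 1).
General solution: K_1e^(6t)(2,-3) + K_2e^(-5t)(-1,1).

x(t) = 2K_1e^(6t) - K_2e^(-5t), z(t) = -3K_1e^(6t) + K_2e^(-5t)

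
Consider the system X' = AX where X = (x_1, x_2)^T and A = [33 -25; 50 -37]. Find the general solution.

x_1(t) = 2K_1e^(-2t)sin(5t) + K_1e^(-2t)cos(5t) + K_2e^(-2t)sin(5t) - 2K_2e^(-2t)cos(5t), x_2(t) = 3K_1e^(-2t)sin(5t) + K_1e^(-2t)cos(5t) + K_2e^(-2t)sin(5t) - 3K_2e^(-2t)cos(5t)

Coefficient matrix A = [[33, -25], [50, -37]].
Characteristic polynomial det(A - λI) = λ^2 + 4λ + 29 = 0.
Eigenvalues λ = -2 ± 5i (complex conjugate pair).
For λ=-2+5i: an eigenvector is (1,1) - i(2,3) = (1 - 2i, 1 - 3i).
A real fundamental pair from Re and Im of e^((-2+5i)t)v: X_1 = e^(-2t)(cos(5t)·(1,1) + sin(5t)·(2,3)), X_2 = e^(-2t)(sin(5t)·(1,1) - cos(5t)·(2,3)).
General solution: K_1X_1 + K_2X_2.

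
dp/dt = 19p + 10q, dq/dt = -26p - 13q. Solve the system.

Coefficient matrix A = [[19, 10], [-26, -13]].
Characteristic polynomial det(A - λI) = λ^2 - 6λ + 13 = 0.
Eigenvalues λ = 3 ± 2i (complex conjugate pair).
For λ=3+2i: an eigenvector is (-2,3) - i(-1,2) = (-2 + i, 3 - 2i).
A real fundamental pair from Re and Im of e^((3+2i)t)v: X_1 = e^(3t)(cos(2t)·(-2,3) + sin(2t)·(-1,2)), X_2 = e^(3t)(sin(2t)·(-2,3) - cos(2t)·(-1,2)).
General solution: c_1X_1 + c_2X_2.

p(t) = -c_1e^(3t)sin(2t) - 2c_1e^(3t)cos(2t) - 2c_2e^(3t)sin(2t) + c_2e^(3t)cos(2t), q(t) = 2c_1e^(3t)sin(2t) + 3c_1e^(3t)cos(2t) + 3c_2e^(3t)sin(2t) - 2c_2e^(3t)cos(2t)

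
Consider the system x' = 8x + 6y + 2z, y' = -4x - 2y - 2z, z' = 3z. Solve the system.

Coefficient matrix A = [[8, 6, 2], [-4, -2, -2], [0, 0, 3]].
det(A - λI) = 0 gives eigenvalues λ = 3, 2, 4.
For λ=3: eigenvector (2,-2,1).
For λ=2: eigenvector (-1,1,0).
For λ=4: eigenvector (3,-2,0).
General solution: c_1e^(3t)(2,-2,1) + c_2e^(2t)(-1,1,0) + c_3e^(4t)(3,-2,0).

x(t) = 2c_1e^(3t) - c_2e^(2t) + 3c_3e^(4t), y(t) = -2c_1e^(3t) + c_2e^(2t) - 2c_3e^(4t), z(t) = c_1e^(3t)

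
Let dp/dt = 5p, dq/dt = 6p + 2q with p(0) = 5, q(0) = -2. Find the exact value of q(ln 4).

10048

A = [[5,0],[6,2]]; eigenvalues λ = 5, 2.
Eigenvectors: (1,2) for λ=5, (0,-1) for λ=2.
From the initial condition, c_1 = 5, c_2 = 12.
q(ln 4) = (5)(4^5)(2) + (12)(4^2)(-1) = 10048.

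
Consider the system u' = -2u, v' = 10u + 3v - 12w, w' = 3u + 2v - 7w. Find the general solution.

u(t) = c_2e^(-2t), v(t) = 3c_1e^(-t) - 14c_2e^(-2t) + 2c_3e^(-3t), w(t) = c_1e^(-t) - 5c_2e^(-2t) + c_3e^(-3t)

Coefficient matrix A = [[-2, 0, 0], [10, 3, -12], [3, 2, -7]].
det(A - λI) = 0 gives eigenvalues λ = -1, -2, -3.
For λ=-1: eigenvector (0,3,1).
For λ=-2: eigenvector (1,-14,-5).
For λ=-3: eigenvector (0,2,1).
General solution: c_1e^(-t)(0,3,1) + c_2e^(-2t)(1,-14,-5) + c_3e^(-3t)(0,2,1).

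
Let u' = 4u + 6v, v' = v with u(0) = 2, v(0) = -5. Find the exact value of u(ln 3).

-618

A = [[4,6],[0,1]]; eigenvalues λ = 4, 1.
Eigenvectors: (1,0) for λ=4, (2,-1) for λ=1.
From the initial condition, c_1 = -8, c_2 = 5.
u(ln 3) = (-8)(3^4)(1) + (5)(3^1)(2) = -618.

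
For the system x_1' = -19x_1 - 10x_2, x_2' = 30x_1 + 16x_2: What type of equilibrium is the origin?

saddle

A = [[-19,-10],[30,16]]; det(A-λI) = λ^2 + 3λ - 4.
λ = -4, 1: opposite signs.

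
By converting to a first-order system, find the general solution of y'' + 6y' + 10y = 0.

y(t) = C_1e^(-3t)cos(t) + C_2e^(-3t)sin(t)

Let x_1 = y, x_2 = y'. Then x_1' = x_2 and x_2' = -10x_1 - 6x_2.
A = [[0,1],[-10,-6]]; det(A-λI) = λ^2 + 6λ + 10.
Eigenvalues λ = -3 ± i.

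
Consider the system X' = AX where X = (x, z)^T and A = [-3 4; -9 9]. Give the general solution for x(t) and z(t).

Coefficient matrix A = [[-3, 4], [-9, 9]].
Characteristic polynomial det(A - λI) = λ^2 - 6λ + 9 = 0.
Single eigenvalue λ = 3 with algebraic multiplicity 2.
Eigenvector v = (2,3); generalized eigenvector w with (A-λI)w=v is (-1,-1).
General solution: e^(3t)[C_1·v + C_2·(t·v + w)].

x(t) = 2C_1e^(3t) + 2C_2te^(3t) - C_2e^(3t), z(t) = 3C_1e^(3t) + 3C_2te^(3t) - C_2e^(3t)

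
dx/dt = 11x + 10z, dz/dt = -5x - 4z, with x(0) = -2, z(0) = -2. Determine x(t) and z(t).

Coefficient matrix A = [[11, 10], [-5, -4]].
Characteristic polynomial det(A - λI) = λ^2 - 7λ + 6 = 0.
Eigenvalues λ = 1, 6.
For λ=1: (A-λI) row 1 is [10, 10], so an eigenvector is (-1, 1).
For λ=6: (A-λI) row 1 is [5, 10], so an eigenvector is (2, -1).
General solution: c_1e^(t)(-1,1) + c_2e^(6t)(2,-1).
Applying x(0)=-2, z(0)=-2 gives c_1=-6, c_2=-4.

x(t) = -8e^(6t) + 6e^(t), z(t) = 4e^(6t) - 6e^(t)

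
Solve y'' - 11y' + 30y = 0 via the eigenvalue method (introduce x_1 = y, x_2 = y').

Let x_1 = y, x_2 = y'. Then x_1' = x_2 and x_2' = -30x_1 + 11x_2.
A = [[0,1],[-30,11]]; det(A-λI) = λ^2 - 11λ + 30.
Eigenvalues λ = 5, 6 with eigenvectors (1,5), (1,6).

y(t) = c_1e^(5t) + c_2e^(6t)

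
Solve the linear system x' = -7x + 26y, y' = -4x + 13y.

x(t) = -2c_1e^(3t)sin(2t) + 3c_1e^(3t)cos(2t) + 3c_2e^(3t)sin(2t) + 2c_2e^(3t)cos(2t), y(t) = -c_1e^(3t)sin(2t) + c_1e^(3t)cos(2t) + c_2e^(3t)sin(2t) + c_2e^(3t)cos(2t)

Coefficient matrix A = [[-7, 26], [-4, 13]].
Characteristic polynomial det(A - λI) = λ^2 - 6λ + 13 = 0.
Eigenvalues λ = 3 ± 2i (complex conjugate pair).
For λ=3+2i: an eigenvector is (3,1) - i(-2,-1) = (3 + 2i, 1 + i).
A real fundamental pair from Re and Im of e^((3+2i)t)v: X_1 = e^(3t)(cos(2t)·(3,1) + sin(2t)·(-2,-1)), X_2 = e^(3t)(sin(2t)·(3,1) - cos(2t)·(-2,-1)).
General solution: c_1X_1 + c_2X_2.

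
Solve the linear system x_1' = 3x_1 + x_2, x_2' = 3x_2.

Coefficient matrix A = [[3, 1], [0, 3]].
Characteristic polynomial det(A - λI) = λ^2 - 6λ + 9 = 0.
Single eigenvalue λ = 3 with algebraic multiplicity 2.
Eigenvector v = (-1,0); generalized eigenvector w with (A-λI)w=v is (-2,-1).
General solution: e^(3t)[c_1·v + c_2·(t·v + w)].

x_1(t) = -c_1e^(3t) - c_2te^(3t) - 2c_2e^(3t), x_2(t) = -c_2e^(3t)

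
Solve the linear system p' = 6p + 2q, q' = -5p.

Coefficient matrix A = [[6, 2], [-5, 0]].
Characteristic polynomial det(A - λI) = λ^2 - 6λ + 10 = 0.
Eigenvalues λ = 3 ± i (complex conjugate pair).
For λ=3+i: an eigenvector is (1,-1) - i(1,-2) = (1 - i, -1 + 2i).
A real fundamental pair from Re and Im of e^((3+i)t)v: X_1 = e^(3t)(cos(t)·(1,-1) + sin(t)·(1,-2)), X_2 = e^(3t)(sin(t)·(1,-1) - cos(t)·(1,-2)).
General solution: c_1X_1 + c_2X_2.

p(t) = c_1e^(3t)sin(t) + c_1e^(3t)cos(t) + c_2e^(3t)sin(t) - c_2e^(3t)cos(t), q(t) = -2c_1e^(3t)sin(t) - c_1e^(3t)cos(t) - c_2e^(3t)sin(t) + 2c_2e^(3t)cos(t)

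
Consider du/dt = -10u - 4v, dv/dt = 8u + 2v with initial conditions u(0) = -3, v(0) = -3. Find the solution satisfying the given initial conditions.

u(t) = 6e^(-2t) - 9e^(-6t), v(t) = -12e^(-2t) + 9e^(-6t)

Coefficient matrix A = [[-10, -4], [8, 2]].
Characteristic polynomial det(A - λI) = λ^2 + 8λ + 12 = 0.
Eigenvalues λ = -2, -6.
For λ=-2: (A-λI) row 1 is [-8, -4], so an eigenvector is (-1, 2).
For λ=-6: (A-λI) row 1 is [-4, -4], so an eigenvector is (1, -1).
General solution: C_1e^(-2t)(-1,2) + C_2e^(-6t)(1,-1).
Applying u(0)=-3, v(0)=-3 gives C_1=-6, C_2=-9.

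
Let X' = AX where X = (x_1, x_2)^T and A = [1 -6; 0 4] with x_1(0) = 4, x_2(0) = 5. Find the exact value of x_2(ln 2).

80

A = [[1,-6],[0,4]]; eigenvalues λ = 4, 1.
Eigenvectors: (-2,1) for λ=4, (1,0) for λ=1.
From the initial condition, c_1 = 5, c_2 = 14.
x_2(ln 2) = (5)(2^4)(1) + (14)(2^1)(0) = 80.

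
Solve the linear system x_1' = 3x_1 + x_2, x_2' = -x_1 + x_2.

Coefficient matrix A = [[3, 1], [-1, 1]].
Characteristic polynomial det(A - λI) = λ^2 - 4λ + 4 = 0.
Single eigenvalue λ = 2 with algebraic multiplicity 2.
Eigenvector v = (1,-1); generalized eigenvector w with (A-λI)w=v is (2,-1).
General solution: e^(2t)[C_1·v + C_2·(t·v + w)].

x_1(t) = C_1e^(2t) + C_2te^(2t) + 2C_2e^(2t), x_2(t) = -C_1e^(2t) - C_2te^(2t) - C_2e^(2t)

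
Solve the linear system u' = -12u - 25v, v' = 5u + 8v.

Coefficient matrix A = [[-12, -25], [5, 8]].
Characteristic polynomial det(A - λI) = λ^2 + 4λ + 29 = 0.
Eigenvalues λ = -2 ± 5i (complex conjugate pair).
For λ=-2+5i: an eigenvector is (1,0) - i(-2,1) = (1 + 2i, 0 - i).
A real fundamental pair from Re and Im of e^((-2+5i)t)v: X_1 = e^(-2t)(cos(5t)·(1,0) + sin(5t)·(-2,1)), X_2 = e^(-2t)(sin(5t)·(1,0) - cos(5t)·(-2,1)).
General solution: C_1X_1 + C_2X_2.

u(t) = -2C_1e^(-2t)sin(5t) + C_1e^(-2t)cos(5t) + C_2e^(-2t)sin(5t) + 2C_2e^(-2t)cos(5t), v(t) = C_1e^(-2t)sin(5t) - C_2e^(-2t)cos(5t)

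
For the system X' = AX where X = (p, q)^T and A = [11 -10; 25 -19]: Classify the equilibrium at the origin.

A = [[11,-10],[25,-19]]; det(A-λI) = λ^2 + 8λ + 41.
λ = -4 ± 5i: negative real part.

stable spiral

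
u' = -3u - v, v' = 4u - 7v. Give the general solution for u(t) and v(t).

u(t) = C_1e^(-5t) + C_2te^(-5t) + 2C_2e^(-5t), v(t) = 2C_1e^(-5t) + 2C_2te^(-5t) + 3C_2e^(-5t)

Coefficient matrix A = [[-3, -1], [4, -7]].
Characteristic polynomial det(A - λI) = λ^2 + 10λ + 25 = 0.
Single eigenvalue λ = -5 with algebraic multiplicity 2.
Eigenvector v = (1,2); generalized eigenvector w with (A-λI)w=v is (2,3).
General solution: e^(-5t)[C_1·v + C_2·(t·v + w)].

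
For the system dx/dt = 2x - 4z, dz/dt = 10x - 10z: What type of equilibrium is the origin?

stable spiral

A = [[2,-4],[10,-10]]; det(A-λI) = λ^2 + 8λ + 20.
λ = -4 ± 2i: negative real part.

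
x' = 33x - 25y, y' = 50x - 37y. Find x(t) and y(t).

Coefficient matrix A = [[33, -25], [50, -37]].
Characteristic polynomial det(A - λI) = λ^2 + 4λ + 29 = 0.
Eigenvalues λ = -2 ± 5i (complex conjugate pair).
For λ=-2+5i: an eigenvector is (2,3) - i(-1,-1) = (2 + i, 3 + i).
A real fundamental pair from Re and Im of e^((-2+5i)t)v: X_1 = e^(-2t)(cos(5t)·(2,3) + sin(5t)·(-1,-1)), X_2 = e^(-2t)(sin(5t)·(2,3) - cos(5t)·(-1,-1)).
General solution: c_1X_1 + c_2X_2.

x(t) = -c_1e^(-2t)sin(5t) + 2c_1e^(-2t)cos(5t) + 2c_2e^(-2t)sin(5t) + c_2e^(-2t)cos(5t), y(t) = -c_1e^(-2t)sin(5t) + 3c_1e^(-2t)cos(5t) + 3c_2e^(-2t)sin(5t) + c_2e^(-2t)cos(5t)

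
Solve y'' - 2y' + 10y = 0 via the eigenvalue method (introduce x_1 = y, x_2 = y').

Let x_1 = y, x_2 = y'. Then x_1' = x_2 and x_2' = -10x_1 + 2x_2.
A = [[0,1],[-10,2]]; det(A-λI) = λ^2 - 2λ + 10.
Eigenvalues λ = 1 ± 3i.

y(t) = K_1e^(t)cos(3t) + K_2e^(t)sin(3t)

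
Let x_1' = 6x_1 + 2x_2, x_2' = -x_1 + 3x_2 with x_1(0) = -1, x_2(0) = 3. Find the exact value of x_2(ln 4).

A = [[6,2],[-1,3]]; eigenvalues λ = 4, 5.
Eigenvectors: (1,-1) for λ=4, (2,-1) for λ=5.
From the initial condition, c_1 = -5, c_2 = 2.
x_2(ln 4) = (-5)(4^4)(-1) + (2)(4^5)(-1) = -768.

-768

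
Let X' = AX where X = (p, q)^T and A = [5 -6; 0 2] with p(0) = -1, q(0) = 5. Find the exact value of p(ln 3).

-2583

A = [[5,-6],[0,2]]; eigenvalues λ = 2, 5.
Eigenvectors: (-2,-1) for λ=2, (-1,0) for λ=5.
From the initial condition, c_1 = -5, c_2 = 11.
p(ln 3) = (-5)(3^2)(-2) + (11)(3^5)(-1) = -2583.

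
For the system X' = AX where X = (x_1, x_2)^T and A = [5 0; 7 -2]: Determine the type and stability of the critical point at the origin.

saddle

A = [[5,0],[7,-2]]; det(A-λI) = λ^2 - 3λ - 10.
λ = -2, 5: opposite signs.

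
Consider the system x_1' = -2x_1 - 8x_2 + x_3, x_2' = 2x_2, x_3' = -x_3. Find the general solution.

Coefficient matrix A = [[-2, -8, 1], [0, 2, 0], [0, 0, -1]].
det(A - λI) = 0 gives eigenvalues λ = 2, -2, -1.
For λ=2: eigenvector (-2,1,0).
For λ=-2: eigenvector (1,0,0).
For λ=-1: eigenvector (1,0,1).
General solution: C_1e^(2t)(-2,1,0) + C_2e^(-2t)(1,0,0) + C_3e^(-t)(1,0,1).

x_1(t) = -2C_1e^(2t) + C_2e^(-2t) + C_3e^(-t), x_2(t) = C_1e^(2t), x_3(t) = C_3e^(-t)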